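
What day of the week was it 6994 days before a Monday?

Sunday

6994 − 999·7 = 1, so 6994 ≡ 1 (mod 7).
Monday − 1 day → Sunday.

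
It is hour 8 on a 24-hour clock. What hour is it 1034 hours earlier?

6

Dividing 1034 by 24 gives quotient 43 and remainder 2.
(8 − 2) mod 24 = 6.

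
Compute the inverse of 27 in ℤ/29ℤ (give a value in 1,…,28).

14

27·14 = 378 = 13·29 + 1, so 27⁻¹ ≡ 14 (mod 29).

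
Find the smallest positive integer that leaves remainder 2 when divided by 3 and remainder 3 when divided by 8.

11

x ≡ 2 (mod 3) gives x ∈ {2, 5, 8, 11}.
The first of these with x mod 8 = 3 is 11.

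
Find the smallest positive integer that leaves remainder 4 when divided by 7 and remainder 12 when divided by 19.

Since 19·3 ≡ 1 (mod 7), take x = 12 + 19·((4−12)·3 mod 7) = 12 + 19·4 = 88.
Check: 88 mod 7 = 4, 88 mod 19 = 12.

88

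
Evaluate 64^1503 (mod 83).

21

By repeated squaring mod 83: 64^1≡64, 64^2≡29, 64^4≡11, 64^8≡38, 64^16≡33, 64^32≡10, 64^64≡17, 64^128≡40, 64^256≡23, 64^512≡31, 64^1024≡48.
1503 = 1 + 2 + 4 + 8 + 16 + 64 + 128 + 256 + 1024, so 64^1503 ≡ 64·29·11·38·33·17·40·23·48 ≡ 21 (mod 83).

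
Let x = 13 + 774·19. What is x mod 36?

31

774·19 = 14706.
14706 = 408·36 + 18, so 14706 mod 36 = 18.
(13 + 18) mod 36 = 31.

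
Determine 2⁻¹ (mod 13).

13 = 6·2 + 1
2 = 2·1 + 0
Back-substituting gives 2·7 ≡ 1 (mod 13).

7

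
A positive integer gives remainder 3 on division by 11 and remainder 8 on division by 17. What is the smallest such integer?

Since 17·2 ≡ 1 (mod 11), take x = 8 + 17·((3−8)·2 mod 11) = 8 + 17·1 = 25.
Check: 25 mod 11 = 3, 25 mod 17 = 8.

25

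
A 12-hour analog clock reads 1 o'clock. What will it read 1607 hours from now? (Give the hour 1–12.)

Dividing 1607 by 12 gives quotient 133 and remainder 11.
1 + 11 → 12 on a 12-hour dial.

12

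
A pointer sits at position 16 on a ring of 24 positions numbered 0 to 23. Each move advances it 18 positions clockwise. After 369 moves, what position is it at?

369·18 = 6642.
6642 = 276·24 + 18, so 6642 mod 24 = 18.
(16 + 18) mod 24 = 10.

10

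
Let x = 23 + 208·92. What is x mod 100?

208·92 = 19136.
19136 mod 100 = 36 (since 191·100 = 19100).
(23 + 36) mod 100 = 59.

59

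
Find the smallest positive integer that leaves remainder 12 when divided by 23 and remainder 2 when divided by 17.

Since 17·19 ≡ 1 (mod 23), take x = 2 + 17·((12−2)·19 mod 23) = 2 + 17·6 = 104.
Check: 104 mod 23 = 12, 104 mod 17 = 2.

104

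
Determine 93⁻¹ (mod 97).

93·24 = 2232 = 23·97 + 1, so 93⁻¹ ≡ 24 (mod 97).

24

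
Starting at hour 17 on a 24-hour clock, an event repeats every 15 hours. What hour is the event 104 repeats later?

17

104·15 = 1560.
1560 − 65·24 = 0, so 1560 ≡ 0 (mod 24).
(17 + 0) mod 24 = 17.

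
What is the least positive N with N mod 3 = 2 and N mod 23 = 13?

59

Since 23·2 ≡ 1 (mod 3), take x = 13 + 23·((2−13)·2 mod 3) = 13 + 23·2 = 59.
Check: 59 mod 3 = 2, 59 mod 23 = 13.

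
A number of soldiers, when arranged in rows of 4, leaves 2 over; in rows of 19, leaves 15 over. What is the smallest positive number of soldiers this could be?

34

x ≡ 2 (mod 4) gives x ∈ {2, 6, 10, 14, 18, 22, 26, 30, …}.
The first of these with x mod 19 = 15 is 34.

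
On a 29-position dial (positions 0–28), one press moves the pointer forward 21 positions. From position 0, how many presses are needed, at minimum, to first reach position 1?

18

21·18 = 378 = 13·29 + 1, so 21⁻¹ ≡ 18 (mod 29).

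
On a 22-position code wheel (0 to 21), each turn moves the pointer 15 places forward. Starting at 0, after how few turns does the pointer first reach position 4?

12

The inverse of 15 mod 22 is 3 (since 15·3 = 45 ≡ 1).
Multiplying both sides by 3: x ≡ 3·4 = 12 ≡ 12 (mod 22).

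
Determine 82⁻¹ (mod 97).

84

82·84 = 6888 = 71·97 + 1, so 82⁻¹ ≡ 84 (mod 97).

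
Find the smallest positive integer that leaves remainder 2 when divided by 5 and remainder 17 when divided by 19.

17

Since 19·4 ≡ 1 (mod 5), take x = 17 + 19·((2−17)·4 mod 5) = 17 + 19·0 = 17.
Check: 17 mod 5 = 2, 17 mod 19 = 17.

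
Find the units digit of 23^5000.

Powers of 3 mod 10 repeat with period 4: 3, 9, 7, 1.
5000 leaves remainder 0 on division by 4, so 23^5000 ends in 1.

1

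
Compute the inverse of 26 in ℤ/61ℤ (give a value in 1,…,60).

26·54 = 1404 = 23·61 + 1, so 26⁻¹ ≡ 54 (mod 61).

54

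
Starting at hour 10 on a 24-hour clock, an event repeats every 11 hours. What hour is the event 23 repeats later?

23

23·11 = 253.
253 − 10·24 = 13, so 253 ≡ 13 (mod 24).
(10 + 13) mod 24 = 23.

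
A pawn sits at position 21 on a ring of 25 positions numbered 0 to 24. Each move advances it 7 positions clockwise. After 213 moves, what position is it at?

213·7 = 1491.
1491 − 59·25 = 16, so 1491 ≡ 16 (mod 25).
(21 + 16) mod 25 = 12.

12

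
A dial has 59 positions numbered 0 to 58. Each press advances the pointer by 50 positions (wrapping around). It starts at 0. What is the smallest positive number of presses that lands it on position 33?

16

50⁻¹ ≡ 13 (mod 59) because 50·13 = 650 = 11·59 + 1.
So x ≡ 13·33 = 429 ≡ 16 (mod 59).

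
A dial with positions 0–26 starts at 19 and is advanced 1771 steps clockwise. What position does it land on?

8

1771 = 65·27 + 16, so 1771 mod 27 = 16.
(19 + 16) mod 27 = 8.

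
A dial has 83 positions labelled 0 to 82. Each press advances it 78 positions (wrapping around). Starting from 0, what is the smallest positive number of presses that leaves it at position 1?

78·33 = 2574 = 31·83 + 1, so 78⁻¹ ≡ 33 (mod 83).

33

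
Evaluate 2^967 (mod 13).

Successive squares of 2 mod 13: 2^1≡2, 2^2≡4, 2^4≡3, 2^8≡9, 2^16≡3, 2^32≡9, 2^64≡3, 2^128≡9, 2^256≡3, 2^512≡9.
967 = 1 + 2 + 4 + 64 + 128 + 256 + 512, so 2^967 ≡ 2·4·3·3·9·3·9 ≡ 11 (mod 13).

11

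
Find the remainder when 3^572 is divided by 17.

4

Square-and-reduce mod 17: 3^1≡3, 3^2≡9, 3^4≡13, 3^8≡16, 3^16≡1, 3^32≡1, 3^64≡1, 3^128≡1, 3^256≡1, 3^512≡1.
572 = 4 + 8 + 16 + 32 + 512, so 3^572 ≡ 13·16·1·1·1 ≡ 4 (mod 17).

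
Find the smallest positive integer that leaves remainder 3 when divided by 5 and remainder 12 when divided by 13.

38

x ≡ 3 (mod 5) gives x ∈ {3, 8, 13, 18, 23, 28, 33, 38}.
The first of these with x mod 13 = 12 is 38.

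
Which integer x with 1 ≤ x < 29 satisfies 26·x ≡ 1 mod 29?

29 = 1·26 + 3
26 = 8·3 + 2
3 = 1·2 + 1
2 = 2·1 + 0
Back-substituting gives 26·19 ≡ 1 (mod 29).

19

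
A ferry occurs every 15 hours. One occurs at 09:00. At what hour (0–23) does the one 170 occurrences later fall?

170·15 = 2550.
2550 mod 24 = 6 (since 106·24 = 2544).
(9 + 6) mod 24 = 15.

15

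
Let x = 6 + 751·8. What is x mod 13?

8

751·8 = 6008.
6008 = 462·13 + 2, so 6008 mod 13 = 2.
(6 + 2) mod 13 = 8.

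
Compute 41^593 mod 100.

21

By repeated squaring mod 100: 41^1≡41, 41^2≡81, 41^4≡61, 41^8≡21, 41^16≡41, 41^32≡81, 41^64≡61, 41^128≡21, 41^256≡41, 41^512≡81.
593 = 1 + 16 + 64 + 512, so 41^593 ≡ 41·41·61·81 ≡ 21 (mod 100).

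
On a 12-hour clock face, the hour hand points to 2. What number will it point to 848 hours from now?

848 = 70·12 + 8, so 848 mod 12 = 8.
2 + 8 → 10 on a 12-hour dial.

10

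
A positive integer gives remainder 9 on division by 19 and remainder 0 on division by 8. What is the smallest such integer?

x ≡ 0 (mod 8) gives x ∈ {0, 8, 16, 24, 32, 40, 48, 56, …}.
The first of these with x mod 19 = 9 is 104.

104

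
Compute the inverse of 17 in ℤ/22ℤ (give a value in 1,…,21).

13

22 = 1·17 + 5
17 = 3·5 + 2
5 = 2·2 + 1
2 = 2·1 + 0
Back-substituting gives 17·13 ≡ 1 (mod 22).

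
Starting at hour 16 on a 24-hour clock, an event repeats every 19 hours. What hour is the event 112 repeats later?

112·19 = 2128.
2128 − 88·24 = 16, so 2128 ≡ 16 (mod 24).
(16 + 16) mod 24 = 8.

8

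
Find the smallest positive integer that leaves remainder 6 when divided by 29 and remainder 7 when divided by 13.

x ≡ 7 (mod 13) gives x ∈ {7, 20, 33, 46, 59, 72, 85, 98, …}.
The first of these with x mod 29 = 6 is 267.

267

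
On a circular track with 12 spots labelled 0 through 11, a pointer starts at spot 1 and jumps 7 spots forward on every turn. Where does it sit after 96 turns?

1

96·7 = 672.
672 = 56·12 + 0, so 672 mod 12 = 0.
(1 + 0) mod 12 = 1.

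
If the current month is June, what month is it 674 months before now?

April

Dividing 674 by 12 gives quotient 56 and remainder 2.
June − 2 months → April.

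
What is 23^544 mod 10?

1

Powers of 3 mod 10 repeat with period 4: 3, 9, 7, 1.
544 mod 4 = 0, so the last digit matches 3^4 = 1.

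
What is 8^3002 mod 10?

4

Last digits of 8^n: 8, 4, 2, 6 (period 4).
3002 mod 4 = 2, so the last digit matches 8^2 = 4.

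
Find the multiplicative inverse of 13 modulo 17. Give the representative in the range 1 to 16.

4

17 = 1·13 + 4
13 = 3·4 + 1
4 = 4·1 + 0
Back-substituting gives 13·4 ≡ 1 (mod 17).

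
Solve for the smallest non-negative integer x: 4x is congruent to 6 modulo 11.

7

4⁻¹ ≡ 3 (mod 11) because 4·3 = 12 = 1·11 + 1.
Multiplying both sides by 3: x ≡ 3·6 = 18 ≡ 7 (mod 11).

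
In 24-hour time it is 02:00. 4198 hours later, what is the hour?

Dividing 4198 by 24 gives quotient 174 and remainder 22.
(2 + 22) mod 24 = 0.

0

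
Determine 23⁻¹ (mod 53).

30

53 = 2·23 + 7
23 = 3·7 + 2
7 = 3·2 + 1
2 = 2·1 + 0
Back-substituting gives 23·30 ≡ 1 (mod 53).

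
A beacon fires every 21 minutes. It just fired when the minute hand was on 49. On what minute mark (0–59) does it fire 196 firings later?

196·21 = 4116.
Dividing 4116 by 60 gives quotient 68 and remainder 36.
(49 + 36) mod 60 = 25.

25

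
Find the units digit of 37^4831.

Powers of 7 mod 10 repeat with period 4: 7, 9, 3, 1.
4831 mod 4 = 3, so the last digit matches 7^3 = 3.

3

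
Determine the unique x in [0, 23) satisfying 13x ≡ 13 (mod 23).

1

13⁻¹ ≡ 16 (mod 23) because 13·16 = 208 = 9·23 + 1.
Multiplying both sides by 16: x ≡ 16·13 = 208 ≡ 1 (mod 23).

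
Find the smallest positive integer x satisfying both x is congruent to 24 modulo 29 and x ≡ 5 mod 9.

Since 9·13 ≡ 1 (mod 29), take x = 5 + 9·((24−5)·13 mod 29) = 5 + 9·15 = 140.
Check: 140 mod 29 = 24, 140 mod 9 = 5.

140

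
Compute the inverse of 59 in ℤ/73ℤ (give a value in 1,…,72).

73 = 1·59 + 14
59 = 4·14 + 3
14 = 4·3 + 2
3 = 1·2 + 1
2 = 2·1 + 0
Back-substituting gives 59·26 ≡ 1 (mod 73).

26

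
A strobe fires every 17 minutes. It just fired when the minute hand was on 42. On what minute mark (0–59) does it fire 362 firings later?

362·17 = 6154.
6154 = 102·60 + 34, so 6154 mod 60 = 34.
(42 + 34) mod 60 = 16.

16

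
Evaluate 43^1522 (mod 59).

By repeated squaring mod 59: 43^1≡43, 43^2≡20, 43^4≡46, 43^8≡51, 43^16≡5, 43^32≡25, 43^64≡35, 43^128≡45, 43^256≡19, 43^512≡7, 43^1024≡49.
Since 1522 = 2 + 16 + 32 + 64 + 128 + 256 + 1024 in binary, 43^1522 ≡ 20·5·25·35·45·19·49 ≡ 15 (mod 59).

15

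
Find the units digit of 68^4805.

8

Powers of 8 mod 10 repeat with period 4: 8, 4, 2, 6.
4805 leaves remainder 1 on division by 4, so 68^4805 ends in 8.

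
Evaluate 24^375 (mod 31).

By repeated squaring mod 31: 24^1≡24, 24^2≡18, 24^4≡14, 24^8≡10, 24^16≡7, 24^32≡18, 24^64≡14, 24^128≡10, 24^256≡7.
Since 375 = 1 + 2 + 4 + 16 + 32 + 64 + 256 in binary, 24^375 ≡ 24·18·14·7·18·14·7 ≡ 30 (mod 31).

30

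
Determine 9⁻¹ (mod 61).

9·34 = 306 = 5·61 + 1, so 9⁻¹ ≡ 34 (mod 61).

34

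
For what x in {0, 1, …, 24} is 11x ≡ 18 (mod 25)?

The inverse of 11 mod 25 is 16 (since 11·16 = 176 ≡ 1).
So x ≡ 16·18 = 288 ≡ 13 (mod 25).
Check: 11·13 = 143 = 5·25 + 18.

13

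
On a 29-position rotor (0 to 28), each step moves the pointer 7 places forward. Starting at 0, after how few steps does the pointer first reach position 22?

28

The inverse of 7 mod 29 is 25 (since 7·25 = 175 ≡ 1).
So x ≡ 25·22 = 550 ≡ 28 (mod 29).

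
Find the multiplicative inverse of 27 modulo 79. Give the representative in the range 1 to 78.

41

27·41 = 1107 = 14·79 + 1, so 27⁻¹ ≡ 41 (mod 79).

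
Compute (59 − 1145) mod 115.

1145 − 9·115 = 110, so 1145 ≡ 110 (mod 115).
(59 − 110) mod 115 = 64.

64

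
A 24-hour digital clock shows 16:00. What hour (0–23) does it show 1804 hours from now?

1804 = 75·24 + 4, so 1804 mod 24 = 4.
(16 + 4) mod 24 = 20.

20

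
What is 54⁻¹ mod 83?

20

54·20 = 1080 = 13·83 + 1, so 54⁻¹ ≡ 20 (mod 83).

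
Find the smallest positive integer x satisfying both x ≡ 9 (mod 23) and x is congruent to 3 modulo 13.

x ≡ 3 (mod 13) gives x ∈ {3, 16, 29, 42, 55}.
The first of these with x mod 23 = 9 is 55.

55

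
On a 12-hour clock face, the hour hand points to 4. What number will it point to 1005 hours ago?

7

1005 mod 12 = 9 (since 83·12 = 996).
4 − 9 → 7 on a 12-hour dial.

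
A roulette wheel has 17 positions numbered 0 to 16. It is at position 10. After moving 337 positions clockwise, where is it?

337 mod 17 = 14 (since 19·17 = 323).
(10 + 14) mod 17 = 7.

7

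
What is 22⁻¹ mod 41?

22·28 = 616 = 15·41 + 1, so 22⁻¹ ≡ 28 (mod 41).

28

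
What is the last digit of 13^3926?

The units digit of 13^n cycles with period 4: 3, 9, 7, 1, …
3926 leaves remainder 2 on division by 4, so 13^3926 ends in 9.

9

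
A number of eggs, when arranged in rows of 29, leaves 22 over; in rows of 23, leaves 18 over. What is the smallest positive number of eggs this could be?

Since 23·24 ≡ 1 (mod 29), take x = 18 + 23·((22−18)·24 mod 29) = 18 + 23·9 = 225.
Check: 225 mod 29 = 22, 225 mod 23 = 18.

225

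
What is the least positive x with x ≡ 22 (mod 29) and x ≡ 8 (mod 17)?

399

Since 17·12 ≡ 1 (mod 29), take x = 8 + 17·((22−8)·12 mod 29) = 8 + 17·23 = 399.
Check: 399 mod 29 = 22, 399 mod 17 = 8.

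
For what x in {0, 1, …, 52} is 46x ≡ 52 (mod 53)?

The inverse of 46 mod 53 is 15 (since 46·15 = 690 ≡ 1).
Multiplying both sides by 15: x ≡ 15·52 = 780 ≡ 38 (mod 53).
Check: 46·38 = 1748 = 32·53 + 52.

38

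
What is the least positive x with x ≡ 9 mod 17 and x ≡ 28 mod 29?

434

x ≡ 9 (mod 17) gives x ∈ {9, 26, 43, 60, 77, 94, 111, 128, …}.
The first of these with x mod 29 = 28 is 434.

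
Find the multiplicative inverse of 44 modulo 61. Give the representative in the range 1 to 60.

61 = 1·44 + 17
44 = 2·17 + 10
17 = 1·10 + 7
10 = 1·7 + 3
7 = 2·3 + 1
3 = 3·1 + 0
Back-substituting gives 44·43 ≡ 1 (mod 61).

43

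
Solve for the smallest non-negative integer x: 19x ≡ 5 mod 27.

The inverse of 19 mod 27 is 10 (since 19·10 = 190 ≡ 1).
So x ≡ 10·5 = 50 ≡ 23 (mod 27).

23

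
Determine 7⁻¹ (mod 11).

11 = 1·7 + 4
7 = 1·4 + 3
4 = 1·3 + 1
3 = 3·1 + 0
Back-substituting gives 7·8 ≡ 1 (mod 11).

8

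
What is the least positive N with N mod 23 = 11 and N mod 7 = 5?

Since 7·10 ≡ 1 (mod 23), take x = 5 + 7·((11−5)·10 mod 23) = 5 + 7·14 = 103.
Check: 103 mod 23 = 11, 103 mod 7 = 5.

103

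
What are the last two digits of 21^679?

Successive squares of 21 mod 100: 21^1≡21, 21^2≡41, 21^4≡81, 21^8≡61, 21^16≡21, 21^32≡41, 21^64≡81, 21^128≡61, 21^256≡21, 21^512≡41.
Since 679 = 1 + 2 + 4 + 32 + 128 + 512 in binary, 21^679 ≡ 21·41·81·41·61·41 ≡ 81 (mod 100).

81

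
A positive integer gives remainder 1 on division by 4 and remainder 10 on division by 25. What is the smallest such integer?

85

x ≡ 1 (mod 4) gives x ∈ {1, 5, 9, 13, 17, 21, 25, 29, …}.
The first of these with x mod 25 = 10 is 85.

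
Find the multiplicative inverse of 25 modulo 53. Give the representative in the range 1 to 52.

53 = 2·25 + 3
25 = 8·3 + 1
3 = 3·1 + 0
Back-substituting gives 25·17 ≡ 1 (mod 53).

17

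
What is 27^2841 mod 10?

7

Powers of 7 mod 10 repeat with period 4: 7, 9, 3, 1.
2841 leaves remainder 1 on division by 4, so 27^2841 ends in 7.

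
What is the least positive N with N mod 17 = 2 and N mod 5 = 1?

36

x ≡ 1 (mod 5) gives x ∈ {1, 6, 11, 16, 21, 26, 31, 36}.
The first of these with x mod 17 = 2 is 36.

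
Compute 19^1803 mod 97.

34

Successive squares of 19 mod 97: 19^1≡19, 19^2≡70, 19^4≡50, 19^8≡75, 19^16≡96, 19^32≡1, 19^64≡1, 19^128≡1, 19^256≡1, 19^512≡1, 19^1024≡1.
1803 = 1 + 2 + 8 + 256 + 512 + 1024, so 19^1803 ≡ 19·70·75·1·1·1 ≡ 34 (mod 97).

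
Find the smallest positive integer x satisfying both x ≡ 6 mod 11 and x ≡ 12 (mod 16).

x ≡ 6 (mod 11) gives x ∈ {6, 17, 28}.
The first of these with x mod 16 = 12 is 28.

28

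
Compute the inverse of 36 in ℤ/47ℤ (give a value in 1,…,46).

17

47 = 1·36 + 11
36 = 3·11 + 3
11 = 3·3 + 2
3 = 1·2 + 1
2 = 2·1 + 0
Back-substituting gives 36·17 ≡ 1 (mod 47).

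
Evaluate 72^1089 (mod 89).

55

Square-and-reduce mod 89: 72^1≡72, 72^2≡22, 72^4≡39, 72^8≡8, 72^16≡64, 72^32≡2, 72^64≡4, 72^128≡16, 72^256≡78, 72^512≡32, 72^1024≡45.
1089 = 1 + 64 + 1024, so 72^1089 ≡ 72·4·45 ≡ 55 (mod 89).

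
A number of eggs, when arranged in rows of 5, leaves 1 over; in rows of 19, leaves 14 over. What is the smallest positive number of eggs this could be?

71

x ≡ 1 (mod 5) gives x ∈ {1, 6, 11, 16, 21, 26, 31, 36, …}.
The first of these with x mod 19 = 14 is 71.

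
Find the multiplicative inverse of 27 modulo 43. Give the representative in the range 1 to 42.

8

43 = 1·27 + 16
27 = 1·16 + 11
16 = 1·11 + 5
11 = 2·5 + 1
5 = 5·1 + 0
Back-substituting gives 27·8 ≡ 1 (mod 43).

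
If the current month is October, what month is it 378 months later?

April

Dividing 378 by 12 gives quotient 31 and remainder 6.
October + 6 months → April.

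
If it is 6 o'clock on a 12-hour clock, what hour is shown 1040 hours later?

1040 = 86·12 + 8, so 1040 mod 12 = 8.
6 + 8 → 2 on a 12-hour dial.

2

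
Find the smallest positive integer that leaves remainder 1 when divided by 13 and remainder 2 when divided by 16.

66

x ≡ 1 (mod 13) gives x ∈ {1, 14, 27, 40, 53, 66}.
The first of these with x mod 16 = 2 is 66.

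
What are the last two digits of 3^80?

By repeated squaring mod 100: 3^1≡3, 3^2≡9, 3^4≡81, 3^8≡61, 3^16≡21, 3^32≡41, 3^64≡81.
Since 80 = 16 + 64 in binary, 3^80 ≡ 21·81 ≡ 1 (mod 100).

01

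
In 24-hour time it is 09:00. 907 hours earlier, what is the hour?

907 = 37·24 + 19, so 907 mod 24 = 19.
(9 − 19) mod 24 = 14.

14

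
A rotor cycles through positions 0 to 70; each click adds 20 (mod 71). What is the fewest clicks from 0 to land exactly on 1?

32

20·32 = 640 = 9·71 + 1, so 20⁻¹ ≡ 32 (mod 71).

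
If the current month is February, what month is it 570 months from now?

570 mod 12 = 6 (since 47·12 = 564).
February + 6 months → August.

August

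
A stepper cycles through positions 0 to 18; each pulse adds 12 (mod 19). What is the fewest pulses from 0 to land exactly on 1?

12·8 = 96 = 5·19 + 1, so 12⁻¹ ≡ 8 (mod 19).

8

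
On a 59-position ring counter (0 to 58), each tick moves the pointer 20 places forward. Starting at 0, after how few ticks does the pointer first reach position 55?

The inverse of 20 mod 59 is 3 (since 20·3 = 60 ≡ 1).
Multiplying both sides by 3: x ≡ 3·55 = 165 ≡ 47 (mod 59).
Check: 20·47 = 940 = 15·59 + 55.

47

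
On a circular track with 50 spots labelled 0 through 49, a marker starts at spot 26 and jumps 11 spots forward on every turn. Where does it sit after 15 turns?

15·11 = 165.
165 mod 50 = 15 (since 3·50 = 150).
(26 + 15) mod 50 = 41.

41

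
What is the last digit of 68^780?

6

The units digit of 68^n cycles with period 4: 8, 4, 2, 6, …
780 mod 4 = 0, so the last digit matches 8^4 = 6.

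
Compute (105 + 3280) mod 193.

104

Dividing 3280 by 193 gives quotient 16 and remainder 192.
(105 + 192) mod 193 = 104.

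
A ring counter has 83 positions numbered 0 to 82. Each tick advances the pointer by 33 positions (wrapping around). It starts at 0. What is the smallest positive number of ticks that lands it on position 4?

63

The inverse of 33 mod 83 is 78 (since 33·78 = 2574 ≡ 1).
So x ≡ 78·4 = 312 ≡ 63 (mod 83).
Check: 33·63 = 2079 = 25·83 + 4.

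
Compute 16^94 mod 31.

2

Square-and-reduce mod 31: 16^1≡16, 16^2≡8, 16^4≡2, 16^8≡4, 16^16≡16, 16^32≡8, 16^64≡2.
Since 94 = 2 + 4 + 8 + 16 + 64 in binary, 16^94 ≡ 8·2·4·16·2 ≡ 2 (mod 31).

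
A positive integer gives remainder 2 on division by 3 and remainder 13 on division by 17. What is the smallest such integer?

Since 17·2 ≡ 1 (mod 3), take x = 13 + 17·((2−13)·2 mod 3) = 13 + 17·2 = 47.
Check: 47 mod 3 = 2, 47 mod 17 = 13.

47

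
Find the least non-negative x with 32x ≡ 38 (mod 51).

49

The inverse of 32 mod 51 is 8 (since 32·8 = 256 ≡ 1).
Multiplying both sides by 8: x ≡ 8·38 = 304 ≡ 49 (mod 51).
Check: 32·49 = 1568 = 30·51 + 38.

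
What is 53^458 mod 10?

The units digit of 53^n cycles with period 4: 3, 9, 7, 1, …
458 leaves remainder 2 on division by 4, so 53^458 ends in 9.

9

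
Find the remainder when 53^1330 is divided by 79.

Square-and-reduce mod 79: 53^1≡53, 53^2≡44, 53^4≡40, 53^8≡20, 53^16≡5, 53^32≡25, 53^64≡72, 53^128≡49, 53^256≡31, 53^512≡13, 53^1024≡11.
Since 1330 = 2 + 16 + 32 + 256 + 1024 in binary, 53^1330 ≡ 44·5·25·31·11 ≡ 40 (mod 79).

40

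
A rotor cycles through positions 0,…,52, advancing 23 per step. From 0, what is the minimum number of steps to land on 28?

The inverse of 23 mod 53 is 30 (since 23·30 = 690 ≡ 1).
So x ≡ 30·28 = 840 ≡ 45 (mod 53).

45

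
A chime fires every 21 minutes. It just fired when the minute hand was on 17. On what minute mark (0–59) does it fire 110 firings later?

110·21 = 2310.
2310 − 38·60 = 30, so 2310 ≡ 30 (mod 60).
(17 + 30) mod 60 = 47.

47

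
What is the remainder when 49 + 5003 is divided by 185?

Dividing 5003 by 185 gives quotient 27 and remainder 8.
(49 + 8) mod 185 = 57.

57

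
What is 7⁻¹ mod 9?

9 = 1·7 + 2
7 = 3·2 + 1
2 = 2·1 + 0
Back-substituting gives 7·4 ≡ 1 (mod 9).

4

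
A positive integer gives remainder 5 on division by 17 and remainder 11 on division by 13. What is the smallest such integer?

Since 13·4 ≡ 1 (mod 17), take x = 11 + 13·((5−11)·4 mod 17) = 11 + 13·10 = 141.
Check: 141 mod 17 = 5, 141 mod 13 = 11.

141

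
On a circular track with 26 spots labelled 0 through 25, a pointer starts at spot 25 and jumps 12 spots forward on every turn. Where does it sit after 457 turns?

457·12 = 5484.
5484 = 210·26 + 24, so 5484 mod 26 = 24.
(25 + 24) mod 26 = 23.

23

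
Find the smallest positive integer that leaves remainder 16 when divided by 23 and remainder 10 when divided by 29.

39

x ≡ 16 (mod 23) gives x ∈ {16, 39}.
The first of these with x mod 29 = 10 is 39.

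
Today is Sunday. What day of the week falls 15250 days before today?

Wednesday

Dividing 15250 by 7 gives quotient 2178 and remainder 4.
Sunday − 4 days → Wednesday.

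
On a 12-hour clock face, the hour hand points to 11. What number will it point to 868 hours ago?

Dividing 868 by 12 gives quotient 72 and remainder 4.
11 − 4 → 7 on a 12-hour dial.

7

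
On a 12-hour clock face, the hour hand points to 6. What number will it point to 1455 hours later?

1455 mod 12 = 3 (since 121·12 = 1452).
6 + 3 → 9 on a 12-hour dial.

9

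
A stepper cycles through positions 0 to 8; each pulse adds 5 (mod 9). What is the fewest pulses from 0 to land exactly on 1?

5·2 = 10 = 1·9 + 1, so 5⁻¹ ≡ 2 (mod 9).

2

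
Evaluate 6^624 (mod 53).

By repeated squaring mod 53: 6^1≡6, 6^2≡36, 6^4≡24, 6^8≡46, 6^16≡49, 6^32≡16, 6^64≡44, 6^128≡28, 6^256≡42, 6^512≡15.
Since 624 = 16 + 32 + 64 + 512 in binary, 6^624 ≡ 49·16·44·15 ≡ 1 (mod 53).

1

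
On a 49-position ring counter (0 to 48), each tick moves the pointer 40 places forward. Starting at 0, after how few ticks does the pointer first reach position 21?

The inverse of 40 mod 49 is 38 (since 40·38 = 1520 ≡ 1).
So x ≡ 38·21 = 798 ≡ 14 (mod 49).
Check: 40·14 = 560 = 11·49 + 21.

14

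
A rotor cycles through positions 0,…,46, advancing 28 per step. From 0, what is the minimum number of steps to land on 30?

The inverse of 28 mod 47 is 42 (since 28·42 = 1176 ≡ 1).
Multiplying both sides by 42: x ≡ 42·30 = 1260 ≡ 38 (mod 47).
Check: 28·38 = 1064 = 22·47 + 30.

38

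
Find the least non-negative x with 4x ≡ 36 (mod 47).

9

4⁻¹ ≡ 12 (mod 47) because 4·12 = 48 = 1·47 + 1.
Multiplying both sides by 12: x ≡ 12·36 = 432 ≡ 9 (mod 47).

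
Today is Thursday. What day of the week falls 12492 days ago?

Sunday

Dividing 12492 by 7 gives quotient 1784 and remainder 4.
Thursday − 4 days → Sunday.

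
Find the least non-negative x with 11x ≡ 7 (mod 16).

The inverse of 11 mod 16 is 3 (since 11·3 = 33 ≡ 1).
So x ≡ 3·7 = 21 ≡ 5 (mod 16).
Check: 11·5 = 55 = 3·16 + 7.

5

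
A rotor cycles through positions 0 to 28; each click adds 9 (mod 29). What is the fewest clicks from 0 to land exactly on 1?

9·13 = 117 = 4·29 + 1, so 9⁻¹ ≡ 13 (mod 29).

13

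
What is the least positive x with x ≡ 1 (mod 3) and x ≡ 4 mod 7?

4

x ≡ 1 (mod 3) gives x ∈ {1, 4}.
The first of these with x mod 7 = 4 is 4.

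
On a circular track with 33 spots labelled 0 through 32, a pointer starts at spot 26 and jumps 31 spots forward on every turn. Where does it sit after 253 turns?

15

253·31 = 7843.
7843 mod 33 = 22 (since 237·33 = 7821).
(26 + 22) mod 33 = 15.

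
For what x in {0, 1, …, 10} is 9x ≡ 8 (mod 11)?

7

9⁻¹ ≡ 5 (mod 11) because 9·5 = 45 = 4·11 + 1.
Multiplying both sides by 5: x ≡ 5·8 = 40 ≡ 7 (mod 11).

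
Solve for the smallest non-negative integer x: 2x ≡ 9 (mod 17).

2⁻¹ ≡ 9 (mod 17) because 2·9 = 18 = 1·17 + 1.
So x ≡ 9·9 = 81 ≡ 13 (mod 17).
Check: 2·13 = 26 = 1·17 + 9.

13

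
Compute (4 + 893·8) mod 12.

893·8 = 7144.
Dividing 7144 by 12 gives quotient 595 and remainder 4.
(4 + 4) mod 12 = 8.

8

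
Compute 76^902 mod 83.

1

By repeated squaring mod 83: 76^1≡76, 76^2≡49, 76^4≡77, 76^8≡36, 76^16≡51, 76^32≡28, 76^64≡37, 76^128≡41, 76^256≡21, 76^512≡26.
902 = 2 + 4 + 128 + 256 + 512, so 76^902 ≡ 49·77·41·21·26 ≡ 1 (mod 83).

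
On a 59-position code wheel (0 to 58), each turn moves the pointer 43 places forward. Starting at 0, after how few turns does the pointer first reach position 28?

The inverse of 43 mod 59 is 11 (since 43·11 = 473 ≡ 1).
So x ≡ 11·28 = 308 ≡ 13 (mod 59).

13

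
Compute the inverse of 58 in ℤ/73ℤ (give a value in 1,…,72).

73 = 1·58 + 15
58 = 3·15 + 13
15 = 1·13 + 2
13 = 6·2 + 1
2 = 2·1 + 0
Back-substituting gives 58·34 ≡ 1 (mod 73).

34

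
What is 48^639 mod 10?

2

The units digit of 48^n cycles with period 4: 8, 4, 2, 6, …
639 mod 4 = 3, so the last digit matches 8^3 = 2.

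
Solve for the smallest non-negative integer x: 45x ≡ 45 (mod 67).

1

45⁻¹ ≡ 3 (mod 67) because 45·3 = 135 = 2·67 + 1.
So x ≡ 3·45 = 135 ≡ 1 (mod 67).
Check: 45·1 = 45 = 0·67 + 45.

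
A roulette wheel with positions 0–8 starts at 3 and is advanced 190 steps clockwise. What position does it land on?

4

Dividing 190 by 9 gives quotient 21 and remainder 1.
(3 + 1) mod 9 = 4.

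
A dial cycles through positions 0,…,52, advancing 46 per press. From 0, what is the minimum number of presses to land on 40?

17

The inverse of 46 mod 53 is 15 (since 46·15 = 690 ≡ 1).
Multiplying both sides by 15: x ≡ 15·40 = 600 ≡ 17 (mod 53).
Check: 46·17 = 782 = 14·53 + 40.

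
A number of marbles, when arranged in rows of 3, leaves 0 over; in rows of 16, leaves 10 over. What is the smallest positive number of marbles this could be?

x ≡ 0 (mod 3) gives x ∈ {0, 3, 6, 9, 12, 15, 18, 21, …}.
The first of these with x mod 16 = 10 is 42.

42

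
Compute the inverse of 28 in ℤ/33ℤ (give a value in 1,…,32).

13

33 = 1·28 + 5
28 = 5·5 + 3
5 = 1·3 + 2
3 = 1·2 + 1
2 = 2·1 + 0
Back-substituting gives 28·13 ≡ 1 (mod 33).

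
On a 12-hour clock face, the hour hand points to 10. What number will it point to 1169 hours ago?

1169 − 97·12 = 5, so 1169 ≡ 5 (mod 12).
10 − 5 → 5 on a 12-hour dial.

5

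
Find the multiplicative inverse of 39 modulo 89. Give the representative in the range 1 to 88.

89 = 2·39 + 11
39 = 3·11 + 6
11 = 1·6 + 5
6 = 1·5 + 1
5 = 5·1 + 0
Back-substituting gives 39·16 ≡ 1 (mod 89).

16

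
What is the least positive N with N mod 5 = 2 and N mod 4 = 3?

7

Since 4·4 ≡ 1 (mod 5), take x = 3 + 4·((2−3)·4 mod 5) = 3 + 4·1 = 7.
Check: 7 mod 5 = 2, 7 mod 4 = 3.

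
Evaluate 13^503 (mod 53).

44

Square-and-reduce mod 53: 13^1≡13, 13^2≡10, 13^4≡47, 13^8≡36, 13^16≡24, 13^32≡46, 13^64≡49, 13^128≡16, 13^256≡44.
Since 503 = 1 + 2 + 4 + 16 + 32 + 64 + 128 + 256 in binary, 13^503 ≡ 13·10·47·24·46·49·16·44 ≡ 44 (mod 53).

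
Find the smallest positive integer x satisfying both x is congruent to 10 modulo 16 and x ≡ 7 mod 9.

x ≡ 7 (mod 9) gives x ∈ {7, 16, 25, 34, 43, 52, 61, 70, …}.
The first of these with x mod 16 = 10 is 106.

106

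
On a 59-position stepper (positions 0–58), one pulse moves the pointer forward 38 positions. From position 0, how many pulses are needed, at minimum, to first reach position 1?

38·14 = 532 = 9·59 + 1, so 38⁻¹ ≡ 14 (mod 59).

14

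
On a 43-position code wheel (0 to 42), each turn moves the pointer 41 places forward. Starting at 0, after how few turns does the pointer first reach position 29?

41⁻¹ ≡ 21 (mod 43) because 41·21 = 861 = 20·43 + 1.
So x ≡ 21·29 = 609 ≡ 7 (mod 43).
Check: 41·7 = 287 = 6·43 + 29.

7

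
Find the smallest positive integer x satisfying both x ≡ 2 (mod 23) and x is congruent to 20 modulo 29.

x ≡ 2 (mod 23) gives x ∈ {2, 25, 48, 71, 94, 117, 140, 163, …}.
The first of these with x mod 29 = 20 is 600.

600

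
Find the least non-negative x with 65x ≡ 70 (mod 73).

The inverse of 65 mod 73 is 9 (since 65·9 = 585 ≡ 1).
Multiplying both sides by 9: x ≡ 9·70 = 630 ≡ 46 (mod 73).
Check: 65·46 = 2990 = 40·73 + 70.

46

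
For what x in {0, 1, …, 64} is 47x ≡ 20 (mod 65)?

35

The inverse of 47 mod 65 is 18 (since 47·18 = 846 ≡ 1).
So x ≡ 18·20 = 360 ≡ 35 (mod 65).
Check: 47·35 = 1645 = 25·65 + 20.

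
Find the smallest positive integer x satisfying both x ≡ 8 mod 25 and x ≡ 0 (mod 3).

33

x ≡ 0 (mod 3) gives x ∈ {0, 3, 6, 9, 12, 15, 18, 21, …}.
The first of these with x mod 25 = 8 is 33.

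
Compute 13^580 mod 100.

By repeated squaring mod 100: 13^1≡13, 13^2≡69, 13^4≡61, 13^8≡21, 13^16≡41, 13^32≡81, 13^64≡61, 13^128≡21, 13^256≡41, 13^512≡81.
580 = 4 + 64 + 512, so 13^580 ≡ 61·61·81 ≡ 1 (mod 100).

1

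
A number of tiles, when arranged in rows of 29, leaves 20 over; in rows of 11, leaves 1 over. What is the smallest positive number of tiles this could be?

78

x ≡ 1 (mod 11) gives x ∈ {1, 12, 23, 34, 45, 56, 67, 78}.
The first of these with x mod 29 = 20 is 78.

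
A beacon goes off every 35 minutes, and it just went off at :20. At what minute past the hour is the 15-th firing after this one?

15·35 = 525.
525 − 8·60 = 45, so 525 ≡ 45 (mod 60).
(20 + 45) mod 60 = 5.

5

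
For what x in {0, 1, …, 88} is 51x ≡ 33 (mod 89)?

53

51⁻¹ ≡ 7 (mod 89) because 51·7 = 357 = 4·89 + 1.
So x ≡ 7·33 = 231 ≡ 53 (mod 89).
Check: 51·53 = 2703 = 30·89 + 33.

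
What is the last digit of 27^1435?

Last digits of 7^n: 7, 9, 3, 1 (period 4).
1435 leaves remainder 3 on division by 4, so 27^1435 ends in 3.

3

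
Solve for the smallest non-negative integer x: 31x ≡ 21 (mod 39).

31⁻¹ ≡ 34 (mod 39) because 31·34 = 1054 = 27·39 + 1.
Multiplying both sides by 34: x ≡ 34·21 = 714 ≡ 12 (mod 39).
Check: 31·12 = 372 = 9·39 + 21.

12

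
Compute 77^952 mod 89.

By repeated squaring mod 89: 77^1≡77, 77^2≡55, 77^4≡88, 77^8≡1, 77^16≡1, 77^32≡1, 77^64≡1, 77^128≡1, 77^256≡1, 77^512≡1.
Since 952 = 8 + 16 + 32 + 128 + 256 + 512 in binary, 77^952 ≡ 1·1·1·1·1·1 ≡ 1 (mod 89).

1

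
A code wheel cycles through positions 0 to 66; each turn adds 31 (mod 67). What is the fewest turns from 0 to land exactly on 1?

13

31·13 = 403 = 6·67 + 1, so 31⁻¹ ≡ 13 (mod 67).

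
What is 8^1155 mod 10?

Powers of 8 mod 10 repeat with period 4: 8, 4, 2, 6.
1155 leaves remainder 3 on division by 4, so 8^1155 ends in 2.

2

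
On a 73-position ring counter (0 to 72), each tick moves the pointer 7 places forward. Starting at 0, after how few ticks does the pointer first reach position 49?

7

7⁻¹ ≡ 21 (mod 73) because 7·21 = 147 = 2·73 + 1.
Multiplying both sides by 21: x ≡ 21·49 = 1029 ≡ 7 (mod 73).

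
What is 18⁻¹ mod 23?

23 = 1·18 + 5
18 = 3·5 + 3
5 = 1·3 + 2
3 = 1·2 + 1
2 = 2·1 + 0
Back-substituting gives 18·9 ≡ 1 (mod 23).

9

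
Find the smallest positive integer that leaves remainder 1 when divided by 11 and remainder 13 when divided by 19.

x ≡ 1 (mod 11) gives x ∈ {1, 12, 23, 34, 45, 56, 67, 78, …}.
The first of these with x mod 19 = 13 is 89.

89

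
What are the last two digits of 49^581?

49

Successive squares of 49 mod 100: 49^1≡49, 49^2≡1, 49^4≡1, 49^8≡1, 49^16≡1, 49^32≡1, 49^64≡1, 49^128≡1, 49^256≡1, 49^512≡1.
581 = 1 + 4 + 64 + 512, so 49^581 ≡ 49·1·1·1 ≡ 49 (mod 100).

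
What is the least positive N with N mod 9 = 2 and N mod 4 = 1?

Since 4·7 ≡ 1 (mod 9), take x = 1 + 4·((2−1)·7 mod 9) = 1 + 4·7 = 29.
Check: 29 mod 9 = 2, 29 mod 4 = 1.

29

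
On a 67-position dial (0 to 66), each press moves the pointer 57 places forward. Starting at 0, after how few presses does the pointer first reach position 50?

62

57⁻¹ ≡ 20 (mod 67) because 57·20 = 1140 = 17·67 + 1.
So x ≡ 20·50 = 1000 ≡ 62 (mod 67).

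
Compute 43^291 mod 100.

7

Successive squares of 43 mod 100: 43^1≡43, 43^2≡49, 43^4≡1, 43^8≡1, 43^16≡1, 43^32≡1, 43^64≡1, 43^128≡1, 43^256≡1.
Since 291 = 1 + 2 + 32 + 256 in binary, 43^291 ≡ 43·49·1·1 ≡ 7 (mod 100).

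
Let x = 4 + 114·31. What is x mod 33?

114·31 = 3534.
3534 mod 33 = 3 (since 107·33 = 3531).
(4 + 3) mod 33 = 7.

7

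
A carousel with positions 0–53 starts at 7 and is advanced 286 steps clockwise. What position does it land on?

286 = 5·54 + 16, so 286 mod 54 = 16.
(7 + 16) mod 54 = 23.

23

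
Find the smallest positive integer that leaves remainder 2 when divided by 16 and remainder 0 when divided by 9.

x ≡ 0 (mod 9) gives x ∈ {0, 9, 18}.
The first of these with x mod 16 = 2 is 18.

18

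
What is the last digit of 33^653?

3

Powers of 3 mod 10 repeat with period 4: 3, 9, 7, 1.
653 leaves remainder 1 on division by 4, so 33^653 ends in 3.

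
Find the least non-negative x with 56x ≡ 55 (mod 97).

72

The inverse of 56 mod 97 is 26 (since 56·26 = 1456 ≡ 1).
So x ≡ 26·55 = 1430 ≡ 72 (mod 97).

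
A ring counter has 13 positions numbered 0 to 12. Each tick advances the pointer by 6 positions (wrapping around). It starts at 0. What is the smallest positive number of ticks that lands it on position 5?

6⁻¹ ≡ 11 (mod 13) because 6·11 = 66 = 5·13 + 1.
Multiplying both sides by 11: x ≡ 11·5 = 55 ≡ 3 (mod 13).

3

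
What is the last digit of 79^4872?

1

Powers of 9 mod 10 repeat with period 2: 9, 1.
4872 leaves remainder 0 on division by 2, so 79^4872 ends in 1.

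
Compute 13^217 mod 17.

13

Square-and-reduce mod 17: 13^1≡13, 13^2≡16, 13^4≡1, 13^8≡1, 13^16≡1, 13^32≡1, 13^64≡1, 13^128≡1.
Since 217 = 1 + 8 + 16 + 64 + 128 in binary, 13^217 ≡ 13·1·1·1·1 ≡ 13 (mod 17).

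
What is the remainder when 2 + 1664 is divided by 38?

32

1664 = 43·38 + 30, so 1664 mod 38 = 30.
(2 + 30) mod 38 = 32.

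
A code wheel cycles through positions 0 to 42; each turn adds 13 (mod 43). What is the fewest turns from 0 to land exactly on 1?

10

43 = 3·13 + 4
13 = 3·4 + 1
4 = 4·1 + 0
Back-substituting gives 13·10 ≡ 1 (mod 43).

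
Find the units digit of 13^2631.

7

The units digit of 13^n cycles with period 4: 3, 9, 7, 1, …
2631 leaves remainder 3 on division by 4, so 13^2631 ends in 7.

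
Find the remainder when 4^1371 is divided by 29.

By repeated squaring mod 29: 4^1≡4, 4^2≡16, 4^4≡24, 4^8≡25, 4^16≡16, 4^32≡24, 4^64≡25, 4^128≡16, 4^256≡24, 4^512≡25, 4^1024≡16.
1371 = 1 + 2 + 8 + 16 + 64 + 256 + 1024, so 4^1371 ≡ 4·16·25·16·25·24·16 ≡ 22 (mod 29).

22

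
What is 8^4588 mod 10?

6

Powers of 8 mod 10 repeat with period 4: 8, 4, 2, 6.
4588 leaves remainder 0 on division by 4, so 8^4588 ends in 6.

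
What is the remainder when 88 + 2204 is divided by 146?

102

2204 − 15·146 = 14, so 2204 ≡ 14 (mod 146).
(88 + 14) mod 146 = 102.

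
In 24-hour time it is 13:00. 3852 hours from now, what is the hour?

1

Dividing 3852 by 24 gives quotient 160 and remainder 12.
(13 + 12) mod 24 = 1.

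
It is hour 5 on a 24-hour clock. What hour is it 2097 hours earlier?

2097 mod 24 = 9 (since 87·24 = 2088).
(5 − 9) mod 24 = 20.

20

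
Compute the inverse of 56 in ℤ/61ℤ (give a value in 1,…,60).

12

56·12 = 672 = 11·61 + 1, so 56⁻¹ ≡ 12 (mod 61).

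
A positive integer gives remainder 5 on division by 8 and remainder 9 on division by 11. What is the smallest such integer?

53

x ≡ 5 (mod 8) gives x ∈ {5, 13, 21, 29, 37, 45, 53}.
The first of these with x mod 11 = 9 is 53.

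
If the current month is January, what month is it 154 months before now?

March

154 − 12·12 = 10, so 154 ≡ 10 (mod 12).
January − 10 months → March.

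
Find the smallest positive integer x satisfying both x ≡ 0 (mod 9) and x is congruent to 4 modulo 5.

x ≡ 4 (mod 5) gives x ∈ {4, 9}.
The first of these with x mod 9 = 0 is 9.

9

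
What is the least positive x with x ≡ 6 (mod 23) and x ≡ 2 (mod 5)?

x ≡ 2 (mod 5) gives x ∈ {2, 7, 12, 17, 22, 27, 32, 37, …}.
The first of these with x mod 23 = 6 is 52.

52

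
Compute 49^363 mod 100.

By repeated squaring mod 100: 49^1≡49, 49^2≡1, 49^4≡1, 49^8≡1, 49^16≡1, 49^32≡1, 49^64≡1, 49^128≡1, 49^256≡1.
Since 363 = 1 + 2 + 8 + 32 + 64 + 256 in binary, 49^363 ≡ 49·1·1·1·1·1 ≡ 49 (mod 100).

49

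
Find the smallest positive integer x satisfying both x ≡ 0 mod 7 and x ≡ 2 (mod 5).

x ≡ 2 (mod 5) gives x ∈ {2, 7}.
The first of these with x mod 7 = 0 is 7.

7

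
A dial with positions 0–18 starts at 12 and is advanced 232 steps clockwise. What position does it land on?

16

232 − 12·19 = 4, so 232 ≡ 4 (mod 19).
(12 + 4) mod 19 = 16.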